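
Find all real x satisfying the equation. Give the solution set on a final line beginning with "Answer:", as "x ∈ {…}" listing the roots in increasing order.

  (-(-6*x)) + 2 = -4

Step 1. [(-(-6*x)) + 2 = -4] +2 is outermost — subtract 2 both sides, so sub: -(-6*x) = -6.
Step 2. [-(-6*x) = -6] LHS negated; negate both sides ⇒ neg: -6*x = 6.
Step 3. [-6*x = 6] leading coefficient -6: divide by -6. So div: x = -1.

Answer: x ∈ {-1}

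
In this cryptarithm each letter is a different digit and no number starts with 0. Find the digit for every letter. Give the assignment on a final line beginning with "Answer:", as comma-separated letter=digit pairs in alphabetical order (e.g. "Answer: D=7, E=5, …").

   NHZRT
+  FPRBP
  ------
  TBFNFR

Step 1. [col 1: T + P ≡ R (mod 10)] T=1 is one option consistent with column 1 (T + P ≡ R (mod 10), carry-in 0) — take it, so T=1.
Step 2. [col 1: T + P ≡ R (mod 10)] column 1 (T + P ≡ R (mod 10), carry-in 0) doesn't pin R yet; pick R=3 and continue ⇒ R=3.
Step 3. [col 1: T + P ≡ R (mod 10)] in column 1 we have T+P≡R with carry-in 0; given T=1, R=3 and digits 1,3 already taken and all letters distinct, that pins P to 2, so P=2.
Step 4. [col 2: R + B ≡ F (mod 10)] no forcing yet in column 2 (carry-in 0); F=8 is free and consistent — try it ⇒ F=8.
Step 5. [col 2: R + B ≡ F (mod 10)] from column 2 (R=3, F=8, carry-in 0, digits 1,2,3,8 already taken and all letters distinct): B must equal 5 ⇒ B=5.
Step 6. [col 3: Z + R ≡ N (mod 10)] N=7 is one option consistent with column 3 (Z + R ≡ N (mod 10), carry-in 0) — take it ⇒ N=7.
Step 7. [col 3: Z + R ≡ N (mod 10)] in column 3 we have Z+R≡N with carry-in 0; given R=3, N=7 and digits 1,2,3,5,7,8 already taken and all letters distinct, that pins Z to 4, so Z=4.
Step 8. [col 4: H + P ≡ F (mod 10)] column 4: given P=2, F=8, carry-in 0, and digits 1,2,3,4,5,7,8 already taken and all letters distinct, H+P≡F (mod 10) forces H=6, so H=6.

Answer: B=5, F=8, H=6, N=7, P=2, R=3, T=1, Z=4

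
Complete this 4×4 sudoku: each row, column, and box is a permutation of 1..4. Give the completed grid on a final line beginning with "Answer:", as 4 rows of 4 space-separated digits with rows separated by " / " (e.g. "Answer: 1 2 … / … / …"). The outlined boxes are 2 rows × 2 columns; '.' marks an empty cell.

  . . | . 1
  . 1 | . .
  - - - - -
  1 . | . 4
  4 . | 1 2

Step 1. [r3c3∈{3}] nothing but 3 survives at r3c3 ⇒ r3c3=3.
Step 2. [r1c2∈{2,3,4}] col 2 places 4 nowhere but r1c2. So r1c2=4.
Step 3. [r1c3∈{2}] r1c3 has the single candidate 2 ⇒ r1c3=2.
Step 4. [r2c1∈{2,3}] r2c1 is the only open cell in row 2 admitting 2, so r2c1=2.
Step 5. [r4c2∈{3}] nothing but 3 survives at r4c2. So r4c2=3.
Step 6. [r2c3∈{4}] r2c3 has the single candidate 4 ⇒ r2c3=4.
Step 7. [r3c2∈{2}] r3c2 is down to just 2, so r3c2=2.
Step 8. [r1c1∈{3}] r1c1's peers cover all but 3 ⇒ r1c1=3.
Step 9. [r2c4∈{3}] only 3 remains possible at r2c4, so r2c4=3.

Answer: 3 4 2 1 / 2 1 4 3 / 1 2 3 4 / 4 3 1 2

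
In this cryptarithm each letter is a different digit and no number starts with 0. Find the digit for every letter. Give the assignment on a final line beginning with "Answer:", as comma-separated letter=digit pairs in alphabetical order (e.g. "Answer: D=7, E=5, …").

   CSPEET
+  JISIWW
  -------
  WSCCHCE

Step 1. [col 1: T + W ≡ E (mod 10)] several values work for W in column 1 (T + W ≡ E (mod 10), carry-in 0); try W=1, so W=1.
Step 2. [col 1: T + W ≡ E (mod 10)] T=7 is one option consistent with column 1 (T + W ≡ E (mod 10), carry-in 0) — take it, so T=7.
Step 3. [col 1: T + W ≡ E (mod 10)] in column 1 we have T+W≡E with carry-in 0; given T=7, W=1 and digits 1,7 already taken and all letters distinct, that pins E to 8, so E=8.
Step 4. [col 2: E + W ≡ C (mod 10)] in column 2 we have E+W≡C with carry-in 0; given E=8, W=1 and digits 1,7,8 already taken and all letters distinct, that pins C to 9 ⇒ C=9.
Step 5. [col 3: E + I ≡ H (mod 10)] column 3 (E + I ≡ H (mod 10), carry-in 0) doesn't pin I yet; pick I=4 and continue, so I=4.
Step 6. [col 3: E + I ≡ H (mod 10)] in column 3 we have E+I≡H with carry-in 0; given E=8, I=4 and digits 1,4,7,8,9 already taken and all letters distinct, that pins H to 2 ⇒ H=2.
Step 7. [col 4: P + S ≡ C (mod 10)] several values work for P in column 4 (P + S ≡ C (mod 10), carry-in 1); try P=3, so P=3.
Step 8. [col 4: P + S ≡ C (mod 10)] from column 4 (P=3, C=9, carry-in 1, digits 1,2,3,4,7,8,9 already taken and all letters distinct): S must equal 5, so S=5.
Step 9. [col 6: C + J ≡ S (mod 10)] column 6: given C=9, S=5, carry-in 0, and digits 1,2,3,4,5,7,8,9 already taken and all letters distinct, C+J≡S (mod 10) forces J=6, so J=6.

Answer: C=9, E=8, H=2, I=4, J=6, P=3, S=5, T=7, W=1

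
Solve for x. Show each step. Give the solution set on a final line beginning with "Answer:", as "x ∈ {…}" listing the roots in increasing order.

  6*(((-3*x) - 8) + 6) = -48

Step 1. [6*(((-3*x) - 8) + 6) = -48] leading coefficient 6: divide by 6 ⇒ div: ((-3*x) - 8) + 6 = -8.
Step 2. [((-3*x) - 8) + 6 = -8] peel the +6: subtract 6 from each side. So sub: (-3*x) - 8 = -14.
Step 3. [(-3*x) - 8 = -14] -8 is outermost — add 8 both sides. So sub: -3*x = -6.
Step 4. [-3*x = -6] -3·(inner) — divide through by -3, so div: x = 2.

Answer: x ∈ {2}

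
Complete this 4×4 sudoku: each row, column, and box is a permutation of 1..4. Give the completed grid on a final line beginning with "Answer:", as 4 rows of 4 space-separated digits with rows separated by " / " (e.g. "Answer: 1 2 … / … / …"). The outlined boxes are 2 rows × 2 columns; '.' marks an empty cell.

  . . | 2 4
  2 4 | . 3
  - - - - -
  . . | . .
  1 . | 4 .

Step 1. [r4c2∈{2,3}] across row 4, 3 lands solely at r4c2. So r4c2=3.
Step 2. [r3c4∈{1,2}] r3c4 is the only open cell in col 4 admitting 1, so r3c4=1.
Step 3. [r4c4∈{2}] r4c4 has the single candidate 2, so r4c4=2.
Step 4. [r3c2∈{2}] nothing but 2 survives at r3c2, so r3c2=2.
Step 5. [r1c1∈{3}] r1c1 has the single candidate 3. So r1c1=3.
Step 6. [r3c1∈{4}] only 4 remains possible at r3c1. So r3c1=4.
Step 7. [r2c3∈{1}] r2c3 has the single candidate 1. So r2c3=1.
Step 8. [r1c2∈{1}] r1c2 is down to just 1, so r1c2=1.
Step 9. [r3c3∈{3}] nothing but 3 survives at r3c3, so r3c3=3.

Answer: 3 1 2 4 / 2 4 1 3 / 4 2 3 1 / 1 3 4 2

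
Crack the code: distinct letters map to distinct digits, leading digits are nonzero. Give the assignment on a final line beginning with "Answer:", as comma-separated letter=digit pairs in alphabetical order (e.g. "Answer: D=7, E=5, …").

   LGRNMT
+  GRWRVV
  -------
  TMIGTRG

Step 1. [col 1: T + V ≡ G (mod 10)] T=1 is one option consistent with column 1 (T + V ≡ G (mod 10), carry-in 0) — take it, so T=1.
Step 2. [col 1: T + V ≡ G (mod 10)] V=3 is one option consistent with column 1 (T + V ≡ G (mod 10), carry-in 0) — take it, so V=3.
Step 3. [col 1: T + V ≡ G (mod 10)] column 1 reads T+V+carry(0)=G with T=1, V=3; with digits 1,3 already taken and all letters distinct, the only value for G is 4 ⇒ G=4.
Step 4. [col 2: M + V ≡ R (mod 10)] no forcing yet in column 2 (carry-in 0); R=5 is free and consistent — try it, so R=5.
Step 5. [col 2: M + V ≡ R (mod 10)] column 2: given V=3, R=5, carry-in 0, and digits 1,3,4,5 already taken and all letters distinct, M+V≡R (mod 10) forces M=2 ⇒ M=2.
Step 6. [col 3: N + R ≡ T (mod 10)] column 3: given R=5, T=1, carry-in 0, and digits 1,2,3,4,5 already taken and all letters distinct, N+R≡T (mod 10) forces N=6 ⇒ N=6.
Step 7. [col 4: R + W ≡ G (mod 10)] from column 4 (R=5, G=4, carry-in 1, digits 1,2,3,4,5,6 already taken and all letters distinct): W must equal 8 ⇒ W=8.
Step 8. [col 5: G + R ≡ I (mod 10)] column 5 reads G+R+carry(1)=I with G=4, R=5; with digits 1,2,3,4,5,6,8 already taken and all letters distinct, the only value for I is 0. So I=0.
Step 9. [col 6: L + G ≡ M (mod 10)] from column 6 (G=4, M=2, carry-in 1, digits 0,1,2,3,4,5,6,8 already taken and all letters distinct): L must equal 7, so L=7.

Answer: G=4, I=0, L=7, M=2, N=6, R=5, T=1, V=3, W=8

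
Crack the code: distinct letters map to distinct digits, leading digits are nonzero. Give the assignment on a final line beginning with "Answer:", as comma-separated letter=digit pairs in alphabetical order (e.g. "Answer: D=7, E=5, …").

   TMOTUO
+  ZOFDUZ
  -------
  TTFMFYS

Step 1. [col 1: O + Z ≡ S (mod 10)] O=5 is one option consistent with column 1 (O + Z ≡ S (mod 10), carry-in 0) — take it ⇒ O=5.
Step 2. [col 1: O + Z ≡ S (mod 10)] column 1 (O + Z ≡ S (mod 10), carry-in 0) doesn't pin Z yet; pick Z=9 and continue. So Z=9.
Step 3. [col 1: O + Z ≡ S (mod 10)] column 1 reads O+Z+carry(0)=S with O=5, Z=9; with digits 5,9 already taken and all letters distinct, the only value for S is 4. So S=4.
Step 4. [col 2: U + U ≡ Y (mod 10)] column 2 (U + U ≡ Y (mod 10), carry-in 1) doesn't pin U yet; pick U=6 and continue, so U=6.
Step 5. [T] the sum has 7 digits but both addends have 6; that extra leading digit T is the final carry, namely 1. So T=1.
Step 6. [col 2: U + U ≡ Y (mod 10)] column 2: given U=6, carry-in 1, and digits 1,4,5,6,9 already taken and all letters distinct, U+U≡Y (mod 10) forces Y=3, so Y=3.
Step 7. [col 3: T + D ≡ F (mod 10)] column 3 (T + D ≡ F (mod 10), carry-in 1) doesn't pin F yet; pick F=2 and continue. So F=2.
Step 8. [col 3: T + D ≡ F (mod 10)] column 3 reads T+D+carry(1)=F with T=1, F=2; with digits 1,2,3,4,5,6,9 already taken and all letters distinct, the only value for D is 0. So D=0.
Step 9. [col 4: O + F ≡ M (mod 10)] column 4: given O=5, F=2, carry-in 0, and digits 0,1,2,3,4,5,6,9 already taken and all letters distinct, O+F≡M (mod 10) forces M=7 ⇒ M=7.

Answer: D=0, F=2, M=7, O=5, S=4, T=1, U=6, Y=3, Z=9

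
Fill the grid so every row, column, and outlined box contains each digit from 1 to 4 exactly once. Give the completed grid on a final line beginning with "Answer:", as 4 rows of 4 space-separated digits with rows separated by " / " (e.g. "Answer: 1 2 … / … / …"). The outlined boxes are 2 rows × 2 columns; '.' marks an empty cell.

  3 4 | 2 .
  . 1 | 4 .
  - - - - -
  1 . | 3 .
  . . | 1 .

Step 1. [r3c2∈{2}] only 2 remains possible at r3c2. So r3c2=2.
Step 2. [r4c1∈{4}] r4c1 has the single candidate 4 ⇒ r4c1=4.
Step 3. [r2c1∈{2}] r2c1 has the single candidate 2 ⇒ r2c1=2.
Step 4. [r4c4∈{2}] nothing but 2 survives at r4c4. So r4c4=2.
Step 5. [r1c4∈{1}] r1c4 has the single candidate 1. So r1c4=1.
Step 6. [r3c4∈{4}] r3c4 is down to just 4 ⇒ r3c4=4.
Step 7. [r2c4∈{3}] nothing but 3 survives at r2c4, so r2c4=3.
Step 8. [r4c2∈{3}] r4c2's peers cover all but 3 ⇒ r4c2=3.

Answer: 3 4 2 1 / 2 1 4 3 / 1 2 3 4 / 4 3 1 2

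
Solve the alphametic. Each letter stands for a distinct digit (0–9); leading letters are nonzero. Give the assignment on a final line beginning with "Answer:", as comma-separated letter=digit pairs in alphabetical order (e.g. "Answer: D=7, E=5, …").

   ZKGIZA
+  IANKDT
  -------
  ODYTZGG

Step 1. [col 1: A + T ≡ G (mod 10)] no forcing yet in column 1 (carry-in 0); T=7 is free and consistent — try it. So T=7.
Step 2. [col 1: A + T ≡ G (mod 10)] column 1 (A + T ≡ G (mod 10), carry-in 0) doesn't pin G yet; pick G=6 and continue, so G=6.
Step 3. [col 1: A + T ≡ G (mod 10)] in column 1 we have A+T≡G with carry-in 0; given T=7, G=6 and digits 6,7 already taken and all letters distinct, that pins A to 9 ⇒ A=9.
Step 4. [col 2: Z + D ≡ G (mod 10)] no forcing yet in column 2 (carry-in 1); Z=3 is free and consistent — try it. So Z=3.
Step 5. [O] O is the leading digit of a 7-digit sum of two 6-digit numbers; the final carry is exactly 1. So O=1.
Step 6. [col 2: Z + D ≡ G (mod 10)] column 2 reads Z+D+carry(1)=G with Z=3, G=6; with digits 1,3,6,7,9 already taken and all letters distinct, the only value for D is 2, so D=2.
Step 7. [col 3: I + K ≡ Z (mod 10)] several values work for I in column 3 (I + K ≡ Z (mod 10), carry-in 0); try I=8. So I=8.
Step 8. [col 3: I + K ≡ Z (mod 10)] in column 3 we have I+K≡Z with carry-in 0; given I=8, Z=3 and digits 1,2,3,6,7,8,9 already taken and all letters distinct, that pins K to 5 ⇒ K=5.
Step 9. [col 4: G + N ≡ T (mod 10)] column 4 reads G+N+carry(1)=T with G=6, T=7; with digits 1,2,3,5,6,7,8,9 already taken and all letters distinct, the only value for N is 0. So N=0.
Step 10. [col 5: K + A ≡ Y (mod 10)] from column 5 (K=5, A=9, carry-in 0, digits 0,1,2,3,5,6,7,8,9 already taken and all letters distinct): Y must equal 4 ⇒ Y=4.

Answer: A=9, D=2, G=6, I=8, K=5, N=0, O=1, T=7, Y=4, Z=3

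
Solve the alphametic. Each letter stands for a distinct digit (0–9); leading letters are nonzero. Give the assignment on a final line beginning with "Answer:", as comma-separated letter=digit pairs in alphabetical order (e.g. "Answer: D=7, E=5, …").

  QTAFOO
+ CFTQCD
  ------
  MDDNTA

Step 1. [col 1: O + D ≡ A (mod 10)] no forcing yet in column 1 (carry-in 0); A=4 is free and consistent — try it, so A=4.
Step 2. [col 1: O + D ≡ A (mod 10)] column 1 (O + D ≡ A (mod 10), carry-in 0) doesn't pin D yet; pick D=6 and continue. So D=6.
Step 3. [col 1: O + D ≡ A (mod 10)] column 1 reads O+D+carry(0)=A with D=6, A=4; with digits 4,6 already taken and all letters distinct, the only value for O is 8, so O=8.
Step 4. [col 2: O + C ≡ T (mod 10)] C=2 is one option consistent with column 2 (O + C ≡ T (mod 10), carry-in 1) — take it. So C=2.
Step 5. [col 2: O + C ≡ T (mod 10)] column 2 reads O+C+carry(1)=T with O=8, C=2; with digits 2,4,6,8 already taken and all letters distinct, the only value for T is 1, so T=1.
Step 6. [col 3: F + Q ≡ N (mod 10)] Q=7 is one option consistent with column 3 (F + Q ≡ N (mod 10), carry-in 1) — take it, so Q=7.
Step 7. [col 3: F + Q ≡ N (mod 10)] in column 3 we have F+Q≡N with carry-in 1; given Q=7 and digits 1,2,4,6,7,8 already taken and all letters distinct, that pins N to 3, so N=3.
Step 8. [col 3: F + Q ≡ N (mod 10)] from column 3 (Q=7, N=3, carry-in 1, digits 1,2,3,4,6,7,8 already taken and all letters distinct): F must equal 5, so F=5.
Step 9. [col 6: Q + C ≡ M (mod 10)] column 6: given Q=7, C=2, carry-in 0, and digits 1,2,3,4,5,6,7,8 already taken and all letters distinct, Q+C≡M (mod 10) forces M=9 ⇒ M=9.

Answer: A=4, C=2, D=6, F=5, M=9, N=3, O=8, Q=7, T=1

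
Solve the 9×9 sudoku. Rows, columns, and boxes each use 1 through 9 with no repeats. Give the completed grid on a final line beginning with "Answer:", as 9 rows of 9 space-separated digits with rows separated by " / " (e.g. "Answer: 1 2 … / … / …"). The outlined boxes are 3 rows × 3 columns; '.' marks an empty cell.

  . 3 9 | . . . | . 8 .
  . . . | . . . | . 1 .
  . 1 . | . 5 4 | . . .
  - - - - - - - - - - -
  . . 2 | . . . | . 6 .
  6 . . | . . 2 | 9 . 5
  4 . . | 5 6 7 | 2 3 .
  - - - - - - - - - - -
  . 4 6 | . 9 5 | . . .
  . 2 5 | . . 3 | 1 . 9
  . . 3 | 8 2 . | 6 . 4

Step 1. [r8c8∈{7}] only 7 remains possible at r8c8. So r8c8=7.
Step 2. [r4c1∈{1,3,5,7,8,9}] 3 has one home in col 1: r4c1. So r4c1=3.
Step 3. [r2c2∈{5,6,7,8}] in col 2, 6 fits only at r2c2. So r2c2=6.
Step 4. [r7c4∈{1,7}] across box 8, 7 lands solely at r7c4, so r7c4=7.
Step 5. [r1c7∈{4,5,7}] r1c7 is the only open cell in row 1 admitting 4, so r1c7=4.
Step 6. [r1c6∈{1,6}] in col 6, 6 fits only at r1c6 ⇒ r1c6=6.
Step 7. [r8c1∈{8}] nothing but 8 survives at r8c1. So r8c1=8.
Step 8. [r3c3∈{7,8}] row 3 places 8 nowhere but r3c3 ⇒ r3c3=8.
Step 9. [r4c2∈{5,7,8,9}] row 4 places 5 nowhere but r4c2 ⇒ r4c2=5.
Step 10. [r3c9∈{2,3,6,7}] across row 3, 6 lands solely at r3c9. So r3c9=6.
Step 11. [r2c7∈{3,5,7}] col 7 places 5 nowhere but r2c7, so r2c7=5.
Step 12. [r8c5∈{4}] r8c5 is down to just 4, so r8c5=4.
Step 13. [r4c4∈{1,4,9}] row 4 places 4 nowhere but r4c4, so r4c4=4.
Step 14. [r9c1∈{1,7,9}] r9c1 is the only open cell in col 1 admitting 9, so r9c1=9.
Step 15. [r4c6∈{1,8,9}] in row 4, 9 fits only at r4c6, so r4c6=9.
Step 16. [r2c4∈{2,3,9}] in row 2, 9 fits only at r2c4 ⇒ r2c4=9.
Step 17. [r7c8∈{2}] r7c8's peers cover all but 2 ⇒ r7c8=2.
Step 18. [r6c3∈{1}] r6c3's peers cover all but 1 ⇒ r6c3=1.
Step 19. [r6c9∈{8}] r6c9 is down to just 8. So r6c9=8.
Step 20. [r4c5∈{1,8}] across row 4, 8 lands solely at r4c5 ⇒ r4c5=8.
Step 21. [r5c3∈{7}] r5c3's peers cover all but 7. So r5c3=7.
Step 22. [r7c9∈{3}] r7c9 has the single candidate 3, so r7c9=3.
Step 23. [r2c5∈{3,7}] across row 2, 3 lands solely at r2c5. So r2c5=3.
Step 24. [r1c5∈{1,7}] across col 5, 7 lands solely at r1c5, so r1c5=7.
Step 25. [r1c9∈{2}] r1c9 is down to just 2 ⇒ r1c9=2.
Step 26. [r2c9∈{7}] r2c9 has the single candidate 7, so r2c9=7.
Step 27. [r5c5∈{1}] nothing but 1 survives at r5c5. So r5c5=1.
Step 28. [r3c4∈{2}] only 2 remains possible at r3c4. So r3c4=2.
Step 29. [r7c7∈{8}] nothing but 8 survives at r7c7. So r7c7=8.
Step 30. [r5c4∈{3}] r5c4 has the single candidate 3. So r5c4=3.
Step 31. [r1c4∈{1}] r1c4 is down to just 1, so r1c4=1.
Step 32. [r6c2∈{9}] r6c2 is down to just 9, so r6c2=9.
Step 33. [r2c3∈{4}] only 4 remains possible at r2c3, so r2c3=4.
Step 34. [r5c8∈{4}] r5c8 has the single candidate 4 ⇒ r5c8=4.
Step 35. [r7c1∈{1}] only 1 remains possible at r7c1 ⇒ r7c1=1.
Step 36. [r9c8∈{5}] nothing but 5 survives at r9c8. So r9c8=5.
Step 37. [r4c7∈{7}] r4c7's peers cover all but 7 ⇒ r4c7=7.
Step 38. [r2c6∈{8}] nothing but 8 survives at r2c6. So r2c6=8.
Step 39. [r4c9∈{1}] r4c9's peers cover all but 1. So r4c9=1.
Step 40. [r1c1∈{5}] nothing but 5 survives at r1c1. So r1c1=5.
Step 41. [r9c2∈{7}] r9c2 has the single candidate 7. So r9c2=7.
Step 42. [r5c2∈{8}] r5c2 is down to just 8. So r5c2=8.
Step 43. [r3c7∈{3}] r3c7 is down to just 3. So r3c7=3.
Step 44. [r3c8∈{9}] only 9 remains possible at r3c8. So r3c8=9.
Step 45. [r2c1∈{2}] only 2 remains possible at r2c1. So r2c1=2.
Step 46. [r8c4∈{6}] r8c4 is down to just 6. So r8c4=6.
Step 47. [r9c6∈{1}] r9c6's peers cover all but 1. So r9c6=1.
Step 48. [r3c1∈{7}] nothing but 7 survives at r3c1, so r3c1=7.

Answer: 5 3 9 1 7 6 4 8 2 / 2 6 4 9 3 8 5 1 7 / 7 1 8 2 5 4 3 9 6 / 3 5 2 4 8 9 7 6 1 / 6 8 7 3 1 2 9 4 5 / 4 9 1 5 6 7 2 3 8 / 1 4 6 7 9 5 8 2 3 / 8 2 5 6 4 3 1 7 9 / 9 7 3 8 2 1 6 5 4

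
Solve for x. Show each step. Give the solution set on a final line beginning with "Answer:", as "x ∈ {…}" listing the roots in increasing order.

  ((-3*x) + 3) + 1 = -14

Step 1. [((-3*x) + 3) + 1 = -14] the outer +1 inverts by subtracting 1. So sub: (-3*x) + 3 = -15.
Step 2. [(-3*x) + 3 = -15] -3 | LHS and -3 | -15: pull -3 out ⇒ factor: x - 1 = 5.
Step 3. [x - 1 = 5] peel the -1: add 1 from each side ⇒ sub: x = 6.

Answer: x ∈ {6}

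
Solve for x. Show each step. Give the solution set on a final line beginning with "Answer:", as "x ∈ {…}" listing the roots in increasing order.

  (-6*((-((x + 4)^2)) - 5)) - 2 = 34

Step 1. [(-6*((-((x + 4)^2)) - 5)) - 2 = 34] the outer -2 inverts by adding 2 ⇒ sub: -6*((-((x + 4)^2)) - 5) = 36.
Step 2. [-6*((-((x + 4)^2)) - 5) = 36] -6 out front; divide by -6 ⇒ div: (-((x + 4)^2)) - 5 = -6.
Step 3. [(-((x + 4)^2)) - 5 = -6] 5 comes off first (add 5) ⇒ sub: -((x + 4)^2) = -1.
Step 4. [-((x + 4)^2) = -1] leading − — multiply by −1. So neg: (x + 4)^2 = 1.
Step 5. [(x + 4)^2 = 1] √ both sides: 1 ≥ 0 gives two branches, so sqrt: x + 4 = 1 or -1.
Step 6. [x + 4 = 1 or -1] subtract 4: x sits inside (… + 4) ⇒ sub: x = -3 or -5.

Answer: x ∈ {-5, -3}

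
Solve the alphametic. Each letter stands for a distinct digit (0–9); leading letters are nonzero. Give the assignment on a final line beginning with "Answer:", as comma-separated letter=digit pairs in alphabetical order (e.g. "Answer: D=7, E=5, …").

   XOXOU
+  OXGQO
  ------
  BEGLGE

Step 1. [col 1: U + O ≡ E (mod 10)] E=3 is one option consistent with column 1 (U + O ≡ E (mod 10), carry-in 0) — take it ⇒ E=3.
Step 2. [col 1: U + O ≡ E (mod 10)] several values work for U in column 1 (U + O ≡ E (mod 10), carry-in 0); try U=6 ⇒ U=6.
Step 3. [B] the sum has 6 digits but both addends have 5; that extra leading digit B is the final carry, namely 1 ⇒ B=1.
Step 4. [col 1: U + O ≡ E (mod 10)] in column 1 we have U+O≡E with carry-in 0; given U=6, E=3 and digits 1,3,6 already taken and all letters distinct, that pins O to 7. So O=7.
Step 5. [col 2: O + Q ≡ G (mod 10)] no forcing yet in column 2 (carry-in 1); G=2 is free and consistent — try it ⇒ G=2.
Step 6. [col 2: O + Q ≡ G (mod 10)] column 2: given O=7, G=2, carry-in 1, and digits 1,2,3,6,7 already taken and all letters distinct, O+Q≡G (mod 10) forces Q=4, so Q=4.
Step 7. [col 3: X + G ≡ L (mod 10)] column 3 reads X+G+carry(1)=L with G=2; with digits 1,2,3,4,6,7 already taken and all letters distinct, the only value for X is 5 ⇒ X=5.
Step 8. [col 3: X + G ≡ L (mod 10)] column 3: given X=5, G=2, carry-in 1, and digits 1,2,3,4,5,6,7 already taken and all letters distinct, X+G≡L (mod 10) forces L=8, so L=8.

Answer: B=1, E=3, G=2, L=8, O=7, Q=4, U=6, X=5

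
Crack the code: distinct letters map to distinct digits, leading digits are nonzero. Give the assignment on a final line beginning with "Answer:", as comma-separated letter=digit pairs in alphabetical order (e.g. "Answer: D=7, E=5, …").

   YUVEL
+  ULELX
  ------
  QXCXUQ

Step 1. [col 1: L + X ≡ Q (mod 10)] several values work for L in column 1 (L + X ≡ Q (mod 10), carry-in 0); try L=5. So L=5.
Step 2. [col 1: L + X ≡ Q (mod 10)] no forcing yet in column 1 (carry-in 0); X=6 is free and consistent — try it ⇒ X=6.
Step 3. [col 1: L + X ≡ Q (mod 10)] column 1 reads L+X+carry(0)=Q with L=5, X=6; with digits 5,6 already taken and all letters distinct, the only value for Q is 1 ⇒ Q=1.
Step 4. [col 2: E + L ≡ U (mod 10)] several values work for U in column 2 (E + L ≡ U (mod 10), carry-in 1); try U=8. So U=8.
Step 5. [col 2: E + L ≡ U (mod 10)] in column 2 we have E+L≡U with carry-in 1; given L=5, U=8 and digits 1,5,6,8 already taken and all letters distinct, that pins E to 2, so E=2.
Step 6. [col 3: V + E ≡ X (mod 10)] column 3: given E=2, X=6, carry-in 0, and digits 1,2,5,6,8 already taken and all letters distinct, V+E≡X (mod 10) forces V=4, so V=4.
Step 7. [col 4: U + L ≡ C (mod 10)] column 4: given U=8, L=5, carry-in 0, and digits 1,2,4,5,6,8 already taken and all letters distinct, U+L≡C (mod 10) forces C=3, so C=3.
Step 8. [col 5: Y + U ≡ X (mod 10)] from column 5 (U=8, X=6, carry-in 1, digits 1,2,3,4,5,6,8 already taken and all letters distinct): Y must equal 7 ⇒ Y=7.

Answer: C=3, E=2, L=5, Q=1, U=8, V=4, X=6, Y=7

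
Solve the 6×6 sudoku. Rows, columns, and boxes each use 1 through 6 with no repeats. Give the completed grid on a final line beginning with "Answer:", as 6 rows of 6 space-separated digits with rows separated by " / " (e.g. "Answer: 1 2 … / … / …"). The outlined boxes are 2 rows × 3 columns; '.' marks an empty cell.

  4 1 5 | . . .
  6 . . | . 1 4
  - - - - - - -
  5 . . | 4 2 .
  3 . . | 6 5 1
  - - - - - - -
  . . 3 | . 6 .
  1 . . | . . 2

Step 1. [r5c2∈{2,4,5}] r5c2 is the only open cell in row 5 admitting 4. So r5c2=4.
Step 2. [r2c4∈{2,3,5}] row 2 places 5 nowhere but r2c4, so r2c4=5.
Step 3. [r1c5∈{3}] r1c5's peers cover all but 3, so r1c5=3.
Step 4. [r4c2∈{2}] only 2 remains possible at r4c2 ⇒ r4c2=2.
Step 5. [r6c3∈{6}] r6c3 has the single candidate 6, so r6c3=6.
Step 6. [r6c2∈{5}] nothing but 5 survives at r6c2 ⇒ r6c2=5.
Step 7. [r5c6∈{5}] nothing but 5 survives at r5c6 ⇒ r5c6=5.
Step 8. [r2c3∈{2}] only 2 remains possible at r2c3, so r2c3=2.
Step 9. [r2c2∈{3}] r2c2 is down to just 3. So r2c2=3.
Step 10. [r1c6∈{6}] r1c6's peers cover all but 6, so r1c6=6.
Step 11. [r5c1∈{2}] r5c1 is down to just 2, so r5c1=2.
Step 12. [r1c4∈{2}] r1c4 has the single candidate 2. So r1c4=2.
Step 13. [r3c2∈{6}] r3c2 is down to just 6 ⇒ r3c2=6.
Step 14. [r3c6∈{3}] r3c6 has the single candidate 3 ⇒ r3c6=3.
Step 15. [r6c4∈{3}] nothing but 3 survives at r6c4, so r6c4=3.
Step 16. [r6c5∈{4}] r6c5's peers cover all but 4 ⇒ r6c5=4.
Step 17. [r4c3∈{4}] r4c3 has the single candidate 4 ⇒ r4c3=4.
Step 18. [r5c4∈{1}] r5c4 is down to just 1. So r5c4=1.
Step 19. [r3c3∈{1}] r3c3 is down to just 1 ⇒ r3c3=1.

Answer: 4 1 5 2 3 6 / 6 3 2 5 1 4 / 5 6 1 4 2 3 / 3 2 4 6 5 1 / 2 4 3 1 6 5 / 1 5 6 3 4 2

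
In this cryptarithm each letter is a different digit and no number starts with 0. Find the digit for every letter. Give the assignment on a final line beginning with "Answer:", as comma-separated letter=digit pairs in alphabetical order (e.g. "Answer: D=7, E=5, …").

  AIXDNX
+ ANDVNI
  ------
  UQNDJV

Step 1. [col 1: X + I ≡ V (mod 10)] column 1 (X + I ≡ V (mod 10), carry-in 0) doesn't pin X yet; pick X=8 and continue ⇒ X=8.
Step 2. [col 1: X + I ≡ V (mod 10)] no forcing yet in column 1 (carry-in 0); V=9 is free and consistent — try it. So V=9.
Step 3. [col 1: X + I ≡ V (mod 10)] column 1: given X=8, V=9, carry-in 0, and digits 8,9 already taken and all letters distinct, X+I≡V (mod 10) forces I=1 ⇒ I=1.
Step 4. [col 2: N + N ≡ J (mod 10)] no forcing yet in column 2 (carry-in 0); J=0 is free and consistent — try it ⇒ J=0.
Step 5. [col 2: N + N ≡ J (mod 10)] column 2 reads N+N+carry(0)=J with J=0; with digits 0,1,8,9 already taken and all letters distinct, the only value for N is 5. So N=5.
Step 6. [col 3: D + V ≡ D (mod 10)] column 3 (D + V ≡ D (mod 10), carry-in 1) doesn't pin D yet; pick D=6 and continue. So D=6.
Step 7. [col 5: I + N ≡ Q (mod 10)] column 5: given I=1, N=5, carry-in 1, and digits 0,1,5,6,8,9 already taken and all letters distinct, I+N≡Q (mod 10) forces Q=7 ⇒ Q=7.
Step 8. [col 6: A + A ≡ U (mod 10)] in column 6 we have A+A≡U with carry-in 0; given nothing yet and digits 0,1,5,6,7,8,9 already taken and all letters distinct, that pins A to 2, so A=2.
Step 9. [col 6: A + A ≡ U (mod 10)] column 6 reads A+A+carry(0)=U with A=2; with digits 0,1,2,5,6,7,8,9 already taken and all letters distinct, the only value for U is 4. So U=4.

Answer: A=2, D=6, I=1, J=0, N=5, Q=7, U=4, V=9, X=8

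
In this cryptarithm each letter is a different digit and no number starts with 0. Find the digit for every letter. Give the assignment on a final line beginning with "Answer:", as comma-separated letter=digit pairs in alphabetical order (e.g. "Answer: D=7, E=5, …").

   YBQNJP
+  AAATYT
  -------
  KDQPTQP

Step 1. [col 1: P + T ≡ P (mod 10)] column 1: given nothing yet, carry-in 0, and all letters distinct, none taken yet, P+T≡P (mod 10) forces T=0, so T=0.
Step 2. [K] adding two 6-digit numbers gives at most 6+1 digits, and here it does — K is that final carry and must be 1. So K=1.
Step 3. [col 1: P + T ≡ P (mod 10)] P=2 is one option consistent with column 1 (P + T ≡ P (mod 10), carry-in 0) — take it, so P=2.
Step 4. [col 2: J + Y ≡ Q (mod 10)] no forcing yet in column 2 (carry-in 0); Q=3 is free and consistent — try it. So Q=3.
Step 5. [col 2: J + Y ≡ Q (mod 10)] J=7 is one option consistent with column 2 (J + Y ≡ Q (mod 10), carry-in 0) — take it. So J=7.
Step 6. [col 2: J + Y ≡ Q (mod 10)] column 2: given J=7, Q=3, carry-in 0, and digits 0,1,2,3,7 already taken and all letters distinct, J+Y≡Q (mod 10) forces Y=6. So Y=6.
Step 7. [col 3: N + T ≡ T (mod 10)] in column 3 we have N+T≡T with carry-in 1; given T=0 and digits 0,1,2,3,6,7 already taken and all letters distinct, that pins N to 9. So N=9.
Step 8. [col 4: Q + A ≡ P (mod 10)] in column 4 we have Q+A≡P with carry-in 1; given Q=3, P=2 and digits 0,1,2,3,6,7,9 already taken and all letters distinct, that pins A to 8 ⇒ A=8.
Step 9. [col 5: B + A ≡ Q (mod 10)] from column 5 (A=8, Q=3, carry-in 1, digits 0,1,2,3,6,7,8,9 already taken and all letters distinct): B must equal 4, so B=4.
Step 10. [col 6: Y + A ≡ D (mod 10)] from column 6 (Y=6, A=8, carry-in 1, digits 0,1,2,3,4,6,7,8,9 already taken and all letters distinct): D must equal 5, so D=5.

Answer: A=8, B=4, D=5, J=7, K=1, N=9, P=2, Q=3, T=0, Y=6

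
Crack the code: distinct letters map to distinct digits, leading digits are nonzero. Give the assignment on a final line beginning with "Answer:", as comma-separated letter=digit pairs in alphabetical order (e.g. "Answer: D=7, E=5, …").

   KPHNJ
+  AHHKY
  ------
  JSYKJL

Step 1. [col 1: J + Y ≡ L (mod 10)] no forcing yet in column 1 (carry-in 0); L=8 is free and consistent — try it ⇒ L=8.
Step 2. [col 1: J + Y ≡ L (mod 10)] several values work for Y in column 1 (J + Y ≡ L (mod 10), carry-in 0); try Y=7, so Y=7.
Step 3. [col 1: J + Y ≡ L (mod 10)] in column 1 we have J+Y≡L with carry-in 0; given Y=7, L=8 and digits 7,8 already taken and all letters distinct, that pins J to 1, so J=1.
Step 4. [col 2: N + K ≡ J (mod 10)] K=9 is one option consistent with column 2 (N + K ≡ J (mod 10), carry-in 0) — take it ⇒ K=9.
Step 5. [col 2: N + K ≡ J (mod 10)] column 2: given K=9, J=1, carry-in 0, and digits 1,7,8,9 already taken and all letters distinct, N+K≡J (mod 10) forces N=2. So N=2.
Step 6. [col 3: H + H ≡ K (mod 10)] in column 3 we have H+H≡K with carry-in 1; given K=9 and digits 1,2,7,8,9 already taken and all letters distinct, that pins H to 4, so H=4.
Step 7. [col 4: P + H ≡ Y (mod 10)] from column 4 (H=4, Y=7, carry-in 0, digits 1,2,4,7,8,9 already taken and all letters distinct): P must equal 3, so P=3.
Step 8. [col 5: K + A ≡ S (mod 10)] in column 5 we have K+A≡S with carry-in 0; given K=9 and digits 1,2,3,4,7,8,9 already taken and all letters distinct, that pins A to 6 ⇒ A=6.
Step 9. [col 5: K + A ≡ S (mod 10)] column 5 reads K+A+carry(0)=S with K=9, A=6; with digits 1,2,3,4,6,7,8,9 already taken and all letters distinct, the only value for S is 5, so S=5.

Answer: A=6, H=4, J=1, K=9, L=8, N=2, P=3, S=5, Y=7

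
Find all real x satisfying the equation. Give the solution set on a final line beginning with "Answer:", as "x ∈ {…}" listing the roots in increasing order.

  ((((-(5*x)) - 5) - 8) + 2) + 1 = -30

Step 1. [((((-(5*x)) - 5) - 8) + 2) + 1 = -30] the outer +1 inverts by subtracting 1, so sub: (((-(5*x)) - 5) - 8) + 2 = -31.
Step 2. [(((-(5*x)) - 5) - 8) + 2 = -31] subtract 2: x sits inside (… + 2). So sub: ((-(5*x)) - 5) - 8 = -33.
Step 3. [((-(5*x)) - 5) - 8 = -33] peel the -8: add 8 from each side, so sub: (-(5*x)) - 5 = -25.
Step 4. [(-(5*x)) - 5 = -25] -5 is outermost — add 5 both sides ⇒ sub: -(5*x) = -20.
Step 5. [-(5*x) = -20] flip signs both sides ⇒ neg: 5*x = 20.
Step 6. [5*x = 20] LHS = 5·(…); ÷5 both sides. So div: x = 4.

Answer: x ∈ {4}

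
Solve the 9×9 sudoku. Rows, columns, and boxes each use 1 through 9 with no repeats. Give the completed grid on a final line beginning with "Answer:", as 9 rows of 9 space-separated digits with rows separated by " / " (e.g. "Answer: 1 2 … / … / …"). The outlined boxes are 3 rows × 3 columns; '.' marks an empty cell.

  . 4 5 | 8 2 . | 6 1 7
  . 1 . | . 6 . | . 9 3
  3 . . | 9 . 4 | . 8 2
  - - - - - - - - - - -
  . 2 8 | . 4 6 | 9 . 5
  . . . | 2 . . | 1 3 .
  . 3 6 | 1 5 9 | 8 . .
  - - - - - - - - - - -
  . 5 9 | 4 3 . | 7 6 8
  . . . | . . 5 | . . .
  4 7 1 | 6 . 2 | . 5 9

Step 1. [r6c1∈{7}] r6c1 has the single candidate 7 ⇒ r6c1=7.
Step 2. [r8c7∈{2,3,4}] r8c7 is the only open cell in col 7 admitting 2, so r8c7=2.
Step 3. [r2c6∈{7}] r2c6 is down to just 7 ⇒ r2c6=7.
Step 4. [r6c9∈{4}] only 4 remains possible at r6c9 ⇒ r6c9=4.
Step 5. [r8c2∈{6,8}] 8 has one home in col 2: r8c2 ⇒ r8c2=8.
Step 6. [r5c5∈{7,8}] in row 5, 7 fits only at r5c5, so r5c5=7.
Step 7. [r3c5∈{1}] only 1 remains possible at r3c5 ⇒ r3c5=1.
Step 8. [r5c2∈{9}] r5c2 has the single candidate 9 ⇒ r5c2=9.
Step 9. [r2c3∈{2}] r2c3 has the single candidate 2. So r2c3=2.
Step 10. [r2c4∈{5}] only 5 remains possible at r2c4, so r2c4=5.
Step 11. [r4c4∈{3}] r4c4 has the single candidate 3. So r4c4=3.
Step 12. [r3c3∈{7}] r3c3 has the single candidate 7. So r3c3=7.
Step 13. [r7c6∈{1}] only 1 remains possible at r7c6, so r7c6=1.
Step 14. [r4c8∈{7}] nothing but 7 survives at r4c8 ⇒ r4c8=7.
Step 15. [r9c5∈{8}] r9c5's peers cover all but 8 ⇒ r9c5=8.
Step 16. [r3c7∈{5}] r3c7 has the single candidate 5. So r3c7=5.
Step 17. [r2c1∈{8}] only 8 remains possible at r2c1, so r2c1=8.
Step 18. [r8c1∈{6}] r8c1 has the single candidate 6, so r8c1=6.
Step 19. [r9c7∈{3}] nothing but 3 survives at r9c7, so r9c7=3.
Step 20. [r1c6∈{3}] r1c6 is down to just 3. So r1c6=3.
Step 21. [r8c5∈{9}] r8c5 is down to just 9, so r8c5=9.
Step 22. [r4c1∈{1}] nothing but 1 survives at r4c1, so r4c1=1.
Step 23. [r6c8∈{2}] r6c8 has the single candidate 2, so r6c8=2.
Step 24. [r7c1∈{2}] r7c1's peers cover all but 2. So r7c1=2.
Step 25. [r8c3∈{3}] r8c3 has the single candidate 3, so r8c3=3.
Step 26. [r5c1∈{5}] r5c1 has the single candidate 5 ⇒ r5c1=5.
Step 27. [r1c1∈{9}] r1c1 has the single candidate 9, so r1c1=9.
Step 28. [r3c2∈{6}] r3c2 has the single candidate 6. So r3c2=6.
Step 29. [r8c8∈{4}] only 4 remains possible at r8c8, so r8c8=4.
Step 30. [r8c9∈{1}] r8c9 is down to just 1, so r8c9=1.
Step 31. [r8c4∈{7}] nothing but 7 survives at r8c4, so r8c4=7.
Step 32. [r5c6∈{8}] nothing but 8 survives at r5c6, so r5c6=8.
Step 33. [r5c3∈{4}] r5c3 has the single candidate 4, so r5c3=4.
Step 34. [r5c9∈{6}] r5c9 is down to just 6, so r5c9=6.
Step 35. [r2c7∈{4}] only 4 remains possible at r2c7 ⇒ r2c7=4.

Answer: 9 4 5 8 2 3 6 1 7 / 8 1 2 5 6 7 4 9 3 / 3 6 7 9 1 4 5 8 2 / 1 2 8 3 4 6 9 7 5 / 5 9 4 2 7 8 1 3 6 / 7 3 6 1 5 9 8 2 4 / 2 5 9 4 3 1 7 6 8 / 6 8 3 7 9 5 2 4 1 / 4 7 1 6 8 2 3 5 9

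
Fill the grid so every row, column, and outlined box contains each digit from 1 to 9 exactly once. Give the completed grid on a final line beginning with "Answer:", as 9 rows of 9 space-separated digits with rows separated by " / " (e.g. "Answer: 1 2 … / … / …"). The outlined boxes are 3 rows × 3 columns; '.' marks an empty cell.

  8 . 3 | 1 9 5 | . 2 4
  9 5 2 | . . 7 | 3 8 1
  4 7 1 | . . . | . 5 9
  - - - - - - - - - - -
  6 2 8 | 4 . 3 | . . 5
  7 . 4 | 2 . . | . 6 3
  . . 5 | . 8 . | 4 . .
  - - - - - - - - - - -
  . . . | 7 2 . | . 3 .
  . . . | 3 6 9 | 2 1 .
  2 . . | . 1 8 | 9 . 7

Step 1. [r7c9∈{6,8}] across col 9, 6 lands solely at r7c9 ⇒ r7c9=6.
Step 2. [r6c4∈{6,9}] r6c4 is the only open cell in col 4 admitting 9, so r6c4=9.
Step 3. [r9c2∈{3,4,6}] 3 has one home in row 9: r9c2. So r9c2=3.
Step 4. [r6c2∈{1}] only 1 remains possible at r6c2. So r6c2=1.
Step 5. [r3c7∈{6}] r3c7's peers cover all but 6 ⇒ r3c7=6.
Step 6. [r4c5∈{7}] r4c5 has the single candidate 7. So r4c5=7.
Step 7. [r7c7∈{5,8}] across col 7, 5 lands solely at r7c7, so r7c7=5.
Step 8. [r7c2∈{4,8,9}] row 7 places 8 nowhere but r7c2 ⇒ r7c2=8.
Step 9. [r5c7∈{1,8}] 8 has one home in row 5: r5c7, so r5c7=8.
Step 10. [r4c7∈{1}] nothing but 1 survives at r4c7 ⇒ r4c7=1.
Step 11. [r5c2∈{9}] r5c2 has the single candidate 9 ⇒ r5c2=9.
Step 12. [r6c1∈{3}] r6c1's peers cover all but 3, so r6c1=3.
Step 13. [r6c9∈{2}] r6c9's peers cover all but 2. So r6c9=2.
Step 14. [r7c1∈{1}] nothing but 1 survives at r7c1, so r7c1=1.
Step 15. [r2c4∈{6}] nothing but 6 survives at r2c4 ⇒ r2c4=6.
Step 16. [r3c6∈{2}] nothing but 2 survives at r3c6 ⇒ r3c6=2.
Step 17. [r6c8∈{7}] only 7 remains possible at r6c8, so r6c8=7.
Step 18. [r2c5∈{4}] r2c5 is down to just 4 ⇒ r2c5=4.
Step 19. [r8c1∈{5}] r8c1's peers cover all but 5, so r8c1=5.
Step 20. [r9c4∈{5}] nothing but 5 survives at r9c4 ⇒ r9c4=5.
Step 21. [r1c7∈{7}] nothing but 7 survives at r1c7, so r1c7=7.
Step 22. [r5c6∈{1}] nothing but 1 survives at r5c6, so r5c6=1.
Step 23. [r7c6∈{4}] only 4 remains possible at r7c6 ⇒ r7c6=4.
Step 24. [r9c3∈{6}] r9c3 is down to just 6, so r9c3=6.
Step 25. [r5c5∈{5}] r5c5 has the single candidate 5, so r5c5=5.
Step 26. [r7c3∈{9}] nothing but 9 survives at r7c3 ⇒ r7c3=9.
Step 27. [r6c6∈{6}] r6c6's peers cover all but 6, so r6c6=6.
Step 28. [r3c4∈{8}] r3c4 is down to just 8. So r3c4=8.
Step 29. [r8c2∈{4}] r8c2 has the single candidate 4, so r8c2=4.
Step 30. [r1c2∈{6}] r1c2 has the single candidate 6, so r1c2=6.
Step 31. [r3c5∈{3}] nothing but 3 survives at r3c5. So r3c5=3.
Step 32. [r4c8∈{9}] only 9 remains possible at r4c8. So r4c8=9.
Step 33. [r9c8∈{4}] r9c8 has the single candidate 4. So r9c8=4.
Step 34. [r8c3∈{7}] r8c3 has the single candidate 7. So r8c3=7.
Step 35. [r8c9∈{8}] nothing but 8 survives at r8c9 ⇒ r8c9=8.

Answer: 8 6 3 1 9 5 7 2 4 / 9 5 2 6 4 7 3 8 1 / 4 7 1 8 3 2 6 5 9 / 6 2 8 4 7 3 1 9 5 / 7 9 4 2 5 1 8 6 3 / 3 1 5 9 8 6 4 7 2 / 1 8 9 7 2 4 5 3 6 / 5 4 7 3 6 9 2 1 8 / 2 3 6 5 1 8 9 4 7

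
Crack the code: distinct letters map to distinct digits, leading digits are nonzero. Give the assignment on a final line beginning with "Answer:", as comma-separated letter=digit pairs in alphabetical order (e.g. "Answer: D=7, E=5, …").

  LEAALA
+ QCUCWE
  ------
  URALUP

Step 1. [col 1: A + E ≡ P (mod 10)] no forcing yet in column 1 (carry-in 0); A=4 is free and consistent — try it. So A=4.
Step 2. [col 1: A + E ≡ P (mod 10)] no forcing yet in column 1 (carry-in 0); E=1 is free and consistent — try it, so E=1.
Step 3. [col 1: A + E ≡ P (mod 10)] in column 1 we have A+E≡P with carry-in 0; given A=4, E=1 and digits 1,4 already taken and all letters distinct, that pins P to 5 ⇒ P=5.
Step 4. [col 2: L + W ≡ U (mod 10)] L=2 is one option consistent with column 2 (L + W ≡ U (mod 10), carry-in 0) — take it. So L=2.
Step 5. [col 2: L + W ≡ U (mod 10)] several values work for U in column 2 (L + W ≡ U (mod 10), carry-in 0); try U=9 ⇒ U=9.
Step 6. [col 2: L + W ≡ U (mod 10)] in column 2 we have L+W≡U with carry-in 0; given L=2, U=9 and digits 1,2,4,5,9 already taken and all letters distinct, that pins W to 7 ⇒ W=7.
Step 7. [col 3: A + C ≡ L (mod 10)] column 3: given A=4, L=2, carry-in 0, and digits 1,2,4,5,7,9 already taken and all letters distinct, A+C≡L (mod 10) forces C=8. So C=8.
Step 8. [col 5: E + C ≡ R (mod 10)] in column 5 we have E+C≡R with carry-in 1; given E=1, C=8 and digits 1,2,4,5,7,8,9 already taken and all letters distinct, that pins R to 0 ⇒ R=0.
Step 9. [col 6: L + Q ≡ U (mod 10)] column 6 reads L+Q+carry(1)=U with L=2, U=9; with digits 0,1,2,4,5,7,8,9 already taken and all letters distinct, the only value for Q is 6, so Q=6.

Answer: A=4, C=8, E=1, L=2, P=5, Q=6, R=0, U=9, W=7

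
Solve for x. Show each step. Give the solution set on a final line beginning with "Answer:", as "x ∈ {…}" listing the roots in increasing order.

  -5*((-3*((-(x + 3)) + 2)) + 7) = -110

Step 1. [-5*((-3*((-(x + 3)) + 2)) + 7) = -110] divide by the outer -5. So div: (-3*((-(x + 3)) + 2)) + 7 = 22.
Step 2. [(-3*((-(x + 3)) + 2)) + 7 = 22] peel the +7: subtract 7 from each side, so sub: -3*((-(x + 3)) + 2) = 15.
Step 3. [-3*((-(x + 3)) + 2) = 15] leading coefficient -3: divide by -3 ⇒ div: (-(x + 3)) + 2 = -5.
Step 4. [(-(x + 3)) + 2 = -5] +2 is outermost — subtract 2 both sides, so sub: -(x + 3) = -7.
Step 5. [-(x + 3) = -7] flip signs both sides ⇒ neg: x + 3 = 7.
Step 6. [x + 3 = 7] +3 is outermost — subtract 3 both sides. So sub: x = 4.

Answer: x ∈ {4}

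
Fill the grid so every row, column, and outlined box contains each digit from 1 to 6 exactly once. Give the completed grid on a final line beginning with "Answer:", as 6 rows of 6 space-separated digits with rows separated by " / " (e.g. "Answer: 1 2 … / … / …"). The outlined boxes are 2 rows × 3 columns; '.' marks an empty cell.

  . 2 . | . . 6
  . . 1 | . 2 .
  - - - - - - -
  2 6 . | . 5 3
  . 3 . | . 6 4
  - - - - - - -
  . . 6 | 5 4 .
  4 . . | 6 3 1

Step 1. [r1c3∈{3,4,5}] r1c3 is the only open cell in col 3 admitting 3, so r1c3=3.
Step 2. [r1c1∈{5}] nothing but 5 survives at r1c1. So r1c1=5.
Step 3. [r3c4∈{1}] r3c4 is down to just 1. So r3c4=1.
Step 4. [r2c2∈{4}] only 4 remains possible at r2c2 ⇒ r2c2=4.
Step 5. [r6c2∈{5}] nothing but 5 survives at r6c2, so r6c2=5.
Step 6. [r5c1∈{1,3}] across row 5, 3 lands solely at r5c1. So r5c1=3.
Step 7. [r3c3∈{4}] nothing but 4 survives at r3c3 ⇒ r3c3=4.
Step 8. [r2c4∈{3}] r2c4 has the single candidate 3 ⇒ r2c4=3.
Step 9. [r4c3∈{5}] r4c3 has the single candidate 5, so r4c3=5.
Step 10. [r1c5∈{1}] only 1 remains possible at r1c5. So r1c5=1.
Step 11. [r5c6∈{2}] nothing but 2 survives at r5c6, so r5c6=2.
Step 12. [r2c1∈{6}] nothing but 6 survives at r2c1 ⇒ r2c1=6.
Step 13. [r4c1∈{1}] only 1 remains possible at r4c1, so r4c1=1.
Step 14. [r4c4∈{2}] only 2 remains possible at r4c4, so r4c4=2.
Step 15. [r1c4∈{4}] r1c4 is down to just 4, so r1c4=4.
Step 16. [r5c2∈{1}] r5c2 has the single candidate 1, so r5c2=1.
Step 17. [r2c6∈{5}] r2c6 is down to just 5. So r2c6=5.
Step 18. [r6c3∈{2}] only 2 remains possible at r6c3, so r6c3=2.

Answer: 5 2 3 4 1 6 / 6 4 1 3 2 5 / 2 6 4 1 5 3 / 1 3 5 2 6 4 / 3 1 6 5 4 2 / 4 5 2 6 3 1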